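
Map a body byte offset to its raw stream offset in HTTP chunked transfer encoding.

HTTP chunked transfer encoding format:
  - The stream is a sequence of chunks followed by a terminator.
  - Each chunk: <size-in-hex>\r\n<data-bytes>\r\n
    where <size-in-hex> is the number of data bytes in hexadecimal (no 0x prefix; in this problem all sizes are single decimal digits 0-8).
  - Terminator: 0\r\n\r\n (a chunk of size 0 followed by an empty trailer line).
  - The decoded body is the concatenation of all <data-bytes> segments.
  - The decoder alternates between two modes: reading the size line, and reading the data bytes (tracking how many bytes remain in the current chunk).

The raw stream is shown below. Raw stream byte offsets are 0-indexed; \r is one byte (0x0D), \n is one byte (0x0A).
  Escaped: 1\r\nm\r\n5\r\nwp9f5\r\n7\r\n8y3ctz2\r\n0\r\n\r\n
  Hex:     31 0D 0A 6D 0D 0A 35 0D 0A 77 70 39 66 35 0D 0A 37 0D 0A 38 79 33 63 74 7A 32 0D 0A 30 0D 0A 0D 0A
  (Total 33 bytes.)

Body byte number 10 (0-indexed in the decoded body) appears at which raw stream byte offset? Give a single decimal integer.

Answer: 23

Derivation:
Chunk 1: stream[0..1]='1' size=0x1=1, data at stream[3..4]='m' -> body[0..1], body so far='m'
Chunk 2: stream[6..7]='5' size=0x5=5, data at stream[9..14]='wp9f5' -> body[1..6], body so far='mwp9f5'
Chunk 3: stream[16..17]='7' size=0x7=7, data at stream[19..26]='8y3ctz2' -> body[6..13], body so far='mwp9f58y3ctz2'
Chunk 4: stream[28..29]='0' size=0 (terminator). Final body='mwp9f58y3ctz2' (13 bytes)
Body byte 10 at stream offset 23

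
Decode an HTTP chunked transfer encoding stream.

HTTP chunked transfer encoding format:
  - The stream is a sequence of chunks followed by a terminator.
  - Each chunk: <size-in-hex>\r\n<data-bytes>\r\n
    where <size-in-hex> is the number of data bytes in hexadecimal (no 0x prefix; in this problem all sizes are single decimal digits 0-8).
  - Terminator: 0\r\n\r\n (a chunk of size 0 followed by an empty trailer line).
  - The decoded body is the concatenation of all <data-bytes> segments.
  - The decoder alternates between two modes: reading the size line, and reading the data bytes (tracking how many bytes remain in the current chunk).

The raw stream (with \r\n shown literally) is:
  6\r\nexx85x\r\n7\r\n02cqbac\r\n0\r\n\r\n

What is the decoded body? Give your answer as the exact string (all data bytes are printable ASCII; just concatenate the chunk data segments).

Answer: exx85x02cqbac

Derivation:
Chunk 1: stream[0..1]='6' size=0x6=6, data at stream[3..9]='exx85x' -> body[0..6], body so far='exx85x'
Chunk 2: stream[11..12]='7' size=0x7=7, data at stream[14..21]='02cqbac' -> body[6..13], body so far='exx85x02cqbac'
Chunk 3: stream[23..24]='0' size=0 (terminator). Final body='exx85x02cqbac' (13 bytes)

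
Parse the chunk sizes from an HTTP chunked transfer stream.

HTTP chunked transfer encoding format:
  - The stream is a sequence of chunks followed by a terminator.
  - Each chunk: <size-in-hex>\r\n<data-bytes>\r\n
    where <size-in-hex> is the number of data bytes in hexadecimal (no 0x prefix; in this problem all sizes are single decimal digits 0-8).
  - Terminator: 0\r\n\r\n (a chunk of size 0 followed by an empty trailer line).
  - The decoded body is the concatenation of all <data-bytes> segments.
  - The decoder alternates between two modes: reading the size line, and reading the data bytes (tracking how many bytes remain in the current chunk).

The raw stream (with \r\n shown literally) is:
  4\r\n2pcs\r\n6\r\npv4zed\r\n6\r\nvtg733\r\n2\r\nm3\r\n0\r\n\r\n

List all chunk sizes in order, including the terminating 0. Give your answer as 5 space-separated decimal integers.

Answer: 4 6 6 2 0

Derivation:
Chunk 1: stream[0..1]='4' size=0x4=4, data at stream[3..7]='2pcs' -> body[0..4], body so far='2pcs'
Chunk 2: stream[9..10]='6' size=0x6=6, data at stream[12..18]='pv4zed' -> body[4..10], body so far='2pcspv4zed'
Chunk 3: stream[20..21]='6' size=0x6=6, data at stream[23..29]='vtg733' -> body[10..16], body so far='2pcspv4zedvtg733'
Chunk 4: stream[31..32]='2' size=0x2=2, data at stream[34..36]='m3' -> body[16..18], body so far='2pcspv4zedvtg733m3'
Chunk 5: stream[38..39]='0' size=0 (terminator). Final body='2pcspv4zedvtg733m3' (18 bytes)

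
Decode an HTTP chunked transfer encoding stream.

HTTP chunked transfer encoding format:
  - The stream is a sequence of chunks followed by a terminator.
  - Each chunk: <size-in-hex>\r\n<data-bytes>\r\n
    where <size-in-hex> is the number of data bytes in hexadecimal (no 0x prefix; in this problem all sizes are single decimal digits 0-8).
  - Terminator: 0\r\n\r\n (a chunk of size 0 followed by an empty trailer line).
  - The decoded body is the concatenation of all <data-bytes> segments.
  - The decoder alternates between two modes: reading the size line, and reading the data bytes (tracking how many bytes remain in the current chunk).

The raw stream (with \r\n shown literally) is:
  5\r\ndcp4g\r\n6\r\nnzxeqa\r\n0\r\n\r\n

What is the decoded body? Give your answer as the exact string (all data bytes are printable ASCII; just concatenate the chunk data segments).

Answer: dcp4gnzxeqa

Derivation:
Chunk 1: stream[0..1]='5' size=0x5=5, data at stream[3..8]='dcp4g' -> body[0..5], body so far='dcp4g'
Chunk 2: stream[10..11]='6' size=0x6=6, data at stream[13..19]='nzxeqa' -> body[5..11], body so far='dcp4gnzxeqa'
Chunk 3: stream[21..22]='0' size=0 (terminator). Final body='dcp4gnzxeqa' (11 bytes)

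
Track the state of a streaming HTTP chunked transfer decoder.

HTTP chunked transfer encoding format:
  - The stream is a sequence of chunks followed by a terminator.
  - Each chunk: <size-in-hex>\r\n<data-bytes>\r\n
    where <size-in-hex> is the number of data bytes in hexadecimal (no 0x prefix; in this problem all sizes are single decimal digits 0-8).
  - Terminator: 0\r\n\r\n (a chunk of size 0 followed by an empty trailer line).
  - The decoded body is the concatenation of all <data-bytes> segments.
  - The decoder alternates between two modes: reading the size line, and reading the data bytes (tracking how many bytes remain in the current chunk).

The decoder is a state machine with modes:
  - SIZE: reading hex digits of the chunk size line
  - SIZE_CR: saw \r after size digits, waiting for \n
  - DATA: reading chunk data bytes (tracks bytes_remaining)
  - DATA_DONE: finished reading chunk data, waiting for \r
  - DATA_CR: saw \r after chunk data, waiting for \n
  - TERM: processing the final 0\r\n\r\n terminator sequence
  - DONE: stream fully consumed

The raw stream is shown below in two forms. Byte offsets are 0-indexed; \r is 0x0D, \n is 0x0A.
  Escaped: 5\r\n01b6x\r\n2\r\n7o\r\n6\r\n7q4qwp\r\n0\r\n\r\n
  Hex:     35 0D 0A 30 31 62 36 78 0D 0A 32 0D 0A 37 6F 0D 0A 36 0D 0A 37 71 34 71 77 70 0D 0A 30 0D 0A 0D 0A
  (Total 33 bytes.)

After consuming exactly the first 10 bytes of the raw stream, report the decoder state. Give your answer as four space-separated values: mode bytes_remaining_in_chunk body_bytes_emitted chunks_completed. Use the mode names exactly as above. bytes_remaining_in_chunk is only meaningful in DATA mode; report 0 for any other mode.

Answer: SIZE 0 5 1

Derivation:
Byte 0 = '5': mode=SIZE remaining=0 emitted=0 chunks_done=0
Byte 1 = 0x0D: mode=SIZE_CR remaining=0 emitted=0 chunks_done=0
Byte 2 = 0x0A: mode=DATA remaining=5 emitted=0 chunks_done=0
Byte 3 = '0': mode=DATA remaining=4 emitted=1 chunks_done=0
Byte 4 = '1': mode=DATA remaining=3 emitted=2 chunks_done=0
Byte 5 = 'b': mode=DATA remaining=2 emitted=3 chunks_done=0
Byte 6 = '6': mode=DATA remaining=1 emitted=4 chunks_done=0
Byte 7 = 'x': mode=DATA_DONE remaining=0 emitted=5 chunks_done=0
Byte 8 = 0x0D: mode=DATA_CR remaining=0 emitted=5 chunks_done=0
Byte 9 = 0x0A: mode=SIZE remaining=0 emitted=5 chunks_done=1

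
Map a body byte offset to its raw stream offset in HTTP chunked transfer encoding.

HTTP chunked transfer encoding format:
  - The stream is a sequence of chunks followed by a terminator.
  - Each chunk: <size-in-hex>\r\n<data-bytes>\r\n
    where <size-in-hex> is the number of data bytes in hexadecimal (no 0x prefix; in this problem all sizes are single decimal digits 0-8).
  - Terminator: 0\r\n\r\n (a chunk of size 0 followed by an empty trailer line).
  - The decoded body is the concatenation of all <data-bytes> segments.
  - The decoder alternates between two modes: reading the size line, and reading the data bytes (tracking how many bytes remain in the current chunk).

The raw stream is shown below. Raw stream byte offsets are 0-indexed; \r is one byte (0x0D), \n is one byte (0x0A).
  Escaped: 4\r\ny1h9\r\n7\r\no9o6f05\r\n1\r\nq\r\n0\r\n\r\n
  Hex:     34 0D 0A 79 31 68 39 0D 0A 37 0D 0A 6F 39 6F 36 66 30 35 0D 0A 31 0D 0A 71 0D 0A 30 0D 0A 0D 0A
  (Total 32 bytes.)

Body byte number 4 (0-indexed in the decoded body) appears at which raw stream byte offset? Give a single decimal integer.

Answer: 12

Derivation:
Chunk 1: stream[0..1]='4' size=0x4=4, data at stream[3..7]='y1h9' -> body[0..4], body so far='y1h9'
Chunk 2: stream[9..10]='7' size=0x7=7, data at stream[12..19]='o9o6f05' -> body[4..11], body so far='y1h9o9o6f05'
Chunk 3: stream[21..22]='1' size=0x1=1, data at stream[24..25]='q' -> body[11..12], body so far='y1h9o9o6f05q'
Chunk 4: stream[27..28]='0' size=0 (terminator). Final body='y1h9o9o6f05q' (12 bytes)
Body byte 4 at stream offset 12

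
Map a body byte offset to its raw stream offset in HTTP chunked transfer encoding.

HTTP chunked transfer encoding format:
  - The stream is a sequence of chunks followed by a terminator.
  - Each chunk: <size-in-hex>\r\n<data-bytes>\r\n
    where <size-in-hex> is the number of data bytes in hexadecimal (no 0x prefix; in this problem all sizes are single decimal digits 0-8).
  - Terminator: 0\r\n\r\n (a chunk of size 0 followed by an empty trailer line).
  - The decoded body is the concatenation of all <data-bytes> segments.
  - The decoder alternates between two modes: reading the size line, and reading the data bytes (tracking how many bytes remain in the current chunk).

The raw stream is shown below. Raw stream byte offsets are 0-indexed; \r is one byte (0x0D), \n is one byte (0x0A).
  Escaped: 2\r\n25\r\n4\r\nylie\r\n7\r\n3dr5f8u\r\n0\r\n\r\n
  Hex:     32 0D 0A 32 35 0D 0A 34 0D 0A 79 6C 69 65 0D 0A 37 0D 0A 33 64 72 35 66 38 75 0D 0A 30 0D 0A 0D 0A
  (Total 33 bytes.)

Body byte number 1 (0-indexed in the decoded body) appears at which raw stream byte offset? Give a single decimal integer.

Answer: 4

Derivation:
Chunk 1: stream[0..1]='2' size=0x2=2, data at stream[3..5]='25' -> body[0..2], body so far='25'
Chunk 2: stream[7..8]='4' size=0x4=4, data at stream[10..14]='ylie' -> body[2..6], body so far='25ylie'
Chunk 3: stream[16..17]='7' size=0x7=7, data at stream[19..26]='3dr5f8u' -> body[6..13], body so far='25ylie3dr5f8u'
Chunk 4: stream[28..29]='0' size=0 (terminator). Final body='25ylie3dr5f8u' (13 bytes)
Body byte 1 at stream offset 4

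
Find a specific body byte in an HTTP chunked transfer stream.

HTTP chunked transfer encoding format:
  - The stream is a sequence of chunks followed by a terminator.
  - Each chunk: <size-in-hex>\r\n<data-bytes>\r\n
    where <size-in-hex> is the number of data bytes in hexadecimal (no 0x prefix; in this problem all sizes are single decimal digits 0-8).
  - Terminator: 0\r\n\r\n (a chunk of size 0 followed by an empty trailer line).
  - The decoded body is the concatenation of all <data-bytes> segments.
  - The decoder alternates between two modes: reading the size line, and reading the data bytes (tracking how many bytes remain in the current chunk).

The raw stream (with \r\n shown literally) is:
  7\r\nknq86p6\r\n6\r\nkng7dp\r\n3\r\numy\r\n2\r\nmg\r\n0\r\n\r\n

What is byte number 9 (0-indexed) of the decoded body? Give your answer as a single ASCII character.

Answer: g

Derivation:
Chunk 1: stream[0..1]='7' size=0x7=7, data at stream[3..10]='knq86p6' -> body[0..7], body so far='knq86p6'
Chunk 2: stream[12..13]='6' size=0x6=6, data at stream[15..21]='kng7dp' -> body[7..13], body so far='knq86p6kng7dp'
Chunk 3: stream[23..24]='3' size=0x3=3, data at stream[26..29]='umy' -> body[13..16], body so far='knq86p6kng7dpumy'
Chunk 4: stream[31..32]='2' size=0x2=2, data at stream[34..36]='mg' -> body[16..18], body so far='knq86p6kng7dpumymg'
Chunk 5: stream[38..39]='0' size=0 (terminator). Final body='knq86p6kng7dpumymg' (18 bytes)
Body byte 9 = 'g'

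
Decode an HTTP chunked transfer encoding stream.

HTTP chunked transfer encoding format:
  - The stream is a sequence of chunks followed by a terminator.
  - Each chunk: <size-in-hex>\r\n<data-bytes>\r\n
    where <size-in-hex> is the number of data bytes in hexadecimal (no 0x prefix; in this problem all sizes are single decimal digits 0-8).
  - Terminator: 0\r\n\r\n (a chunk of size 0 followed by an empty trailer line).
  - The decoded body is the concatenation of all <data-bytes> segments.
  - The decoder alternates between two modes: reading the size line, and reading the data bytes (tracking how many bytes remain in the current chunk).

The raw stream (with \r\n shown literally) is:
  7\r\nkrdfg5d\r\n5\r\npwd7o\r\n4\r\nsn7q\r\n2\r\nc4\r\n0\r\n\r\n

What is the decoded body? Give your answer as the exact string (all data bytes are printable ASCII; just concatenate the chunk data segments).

Answer: krdfg5dpwd7osn7qc4

Derivation:
Chunk 1: stream[0..1]='7' size=0x7=7, data at stream[3..10]='krdfg5d' -> body[0..7], body so far='krdfg5d'
Chunk 2: stream[12..13]='5' size=0x5=5, data at stream[15..20]='pwd7o' -> body[7..12], body so far='krdfg5dpwd7o'
Chunk 3: stream[22..23]='4' size=0x4=4, data at stream[25..29]='sn7q' -> body[12..16], body so far='krdfg5dpwd7osn7q'
Chunk 4: stream[31..32]='2' size=0x2=2, data at stream[34..36]='c4' -> body[16..18], body so far='krdfg5dpwd7osn7qc4'
Chunk 5: stream[38..39]='0' size=0 (terminator). Final body='krdfg5dpwd7osn7qc4' (18 bytes)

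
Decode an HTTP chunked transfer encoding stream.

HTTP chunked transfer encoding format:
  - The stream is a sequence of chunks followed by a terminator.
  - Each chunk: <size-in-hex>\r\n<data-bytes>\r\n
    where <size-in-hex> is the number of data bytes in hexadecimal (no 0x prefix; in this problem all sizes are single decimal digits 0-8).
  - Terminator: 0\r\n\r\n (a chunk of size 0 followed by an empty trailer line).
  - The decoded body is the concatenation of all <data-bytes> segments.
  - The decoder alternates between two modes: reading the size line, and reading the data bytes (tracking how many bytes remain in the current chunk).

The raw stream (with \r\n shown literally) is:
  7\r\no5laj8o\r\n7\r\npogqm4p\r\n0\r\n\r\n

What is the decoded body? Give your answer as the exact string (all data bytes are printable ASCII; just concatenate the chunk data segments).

Answer: o5laj8opogqm4p

Derivation:
Chunk 1: stream[0..1]='7' size=0x7=7, data at stream[3..10]='o5laj8o' -> body[0..7], body so far='o5laj8o'
Chunk 2: stream[12..13]='7' size=0x7=7, data at stream[15..22]='pogqm4p' -> body[7..14], body so far='o5laj8opogqm4p'
Chunk 3: stream[24..25]='0' size=0 (terminator). Final body='o5laj8opogqm4p' (14 bytes)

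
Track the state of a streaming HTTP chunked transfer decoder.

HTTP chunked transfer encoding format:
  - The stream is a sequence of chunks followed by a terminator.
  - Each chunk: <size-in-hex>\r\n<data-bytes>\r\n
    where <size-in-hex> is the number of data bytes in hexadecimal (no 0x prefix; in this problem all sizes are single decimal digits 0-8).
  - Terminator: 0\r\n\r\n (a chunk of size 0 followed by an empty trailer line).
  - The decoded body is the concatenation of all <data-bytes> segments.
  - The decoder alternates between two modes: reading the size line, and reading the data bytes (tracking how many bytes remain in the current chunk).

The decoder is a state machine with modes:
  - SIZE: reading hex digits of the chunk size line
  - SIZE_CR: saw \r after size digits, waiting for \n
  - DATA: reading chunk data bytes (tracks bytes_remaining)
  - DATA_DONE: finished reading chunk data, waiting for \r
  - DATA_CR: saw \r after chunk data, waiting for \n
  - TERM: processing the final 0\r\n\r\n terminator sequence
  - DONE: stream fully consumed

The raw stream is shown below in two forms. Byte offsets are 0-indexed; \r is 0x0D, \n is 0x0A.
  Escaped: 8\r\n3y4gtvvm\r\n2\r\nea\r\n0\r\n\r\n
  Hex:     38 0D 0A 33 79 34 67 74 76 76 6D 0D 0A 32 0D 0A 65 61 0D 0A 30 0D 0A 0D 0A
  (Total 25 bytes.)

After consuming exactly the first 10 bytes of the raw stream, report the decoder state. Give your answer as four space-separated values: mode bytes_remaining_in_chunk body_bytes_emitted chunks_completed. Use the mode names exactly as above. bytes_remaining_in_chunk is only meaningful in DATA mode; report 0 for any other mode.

Byte 0 = '8': mode=SIZE remaining=0 emitted=0 chunks_done=0
Byte 1 = 0x0D: mode=SIZE_CR remaining=0 emitted=0 chunks_done=0
Byte 2 = 0x0A: mode=DATA remaining=8 emitted=0 chunks_done=0
Byte 3 = '3': mode=DATA remaining=7 emitted=1 chunks_done=0
Byte 4 = 'y': mode=DATA remaining=6 emitted=2 chunks_done=0
Byte 5 = '4': mode=DATA remaining=5 emitted=3 chunks_done=0
Byte 6 = 'g': mode=DATA remaining=4 emitted=4 chunks_done=0
Byte 7 = 't': mode=DATA remaining=3 emitted=5 chunks_done=0
Byte 8 = 'v': mode=DATA remaining=2 emitted=6 chunks_done=0
Byte 9 = 'v': mode=DATA remaining=1 emitted=7 chunks_done=0

Answer: DATA 1 7 0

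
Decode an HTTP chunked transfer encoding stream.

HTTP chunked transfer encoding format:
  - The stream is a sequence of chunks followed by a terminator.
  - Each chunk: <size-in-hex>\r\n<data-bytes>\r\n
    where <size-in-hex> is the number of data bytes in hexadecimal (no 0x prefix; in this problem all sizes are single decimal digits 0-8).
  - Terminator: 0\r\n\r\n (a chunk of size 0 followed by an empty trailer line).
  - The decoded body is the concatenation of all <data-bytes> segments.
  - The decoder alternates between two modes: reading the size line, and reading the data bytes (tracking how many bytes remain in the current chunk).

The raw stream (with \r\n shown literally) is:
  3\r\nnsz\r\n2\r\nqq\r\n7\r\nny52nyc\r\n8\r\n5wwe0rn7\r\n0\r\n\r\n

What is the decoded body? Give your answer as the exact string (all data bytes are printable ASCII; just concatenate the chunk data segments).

Chunk 1: stream[0..1]='3' size=0x3=3, data at stream[3..6]='nsz' -> body[0..3], body so far='nsz'
Chunk 2: stream[8..9]='2' size=0x2=2, data at stream[11..13]='qq' -> body[3..5], body so far='nszqq'
Chunk 3: stream[15..16]='7' size=0x7=7, data at stream[18..25]='ny52nyc' -> body[5..12], body so far='nszqqny52nyc'
Chunk 4: stream[27..28]='8' size=0x8=8, data at stream[30..38]='5wwe0rn7' -> body[12..20], body so far='nszqqny52nyc5wwe0rn7'
Chunk 5: stream[40..41]='0' size=0 (terminator). Final body='nszqqny52nyc5wwe0rn7' (20 bytes)

Answer: nszqqny52nyc5wwe0rn7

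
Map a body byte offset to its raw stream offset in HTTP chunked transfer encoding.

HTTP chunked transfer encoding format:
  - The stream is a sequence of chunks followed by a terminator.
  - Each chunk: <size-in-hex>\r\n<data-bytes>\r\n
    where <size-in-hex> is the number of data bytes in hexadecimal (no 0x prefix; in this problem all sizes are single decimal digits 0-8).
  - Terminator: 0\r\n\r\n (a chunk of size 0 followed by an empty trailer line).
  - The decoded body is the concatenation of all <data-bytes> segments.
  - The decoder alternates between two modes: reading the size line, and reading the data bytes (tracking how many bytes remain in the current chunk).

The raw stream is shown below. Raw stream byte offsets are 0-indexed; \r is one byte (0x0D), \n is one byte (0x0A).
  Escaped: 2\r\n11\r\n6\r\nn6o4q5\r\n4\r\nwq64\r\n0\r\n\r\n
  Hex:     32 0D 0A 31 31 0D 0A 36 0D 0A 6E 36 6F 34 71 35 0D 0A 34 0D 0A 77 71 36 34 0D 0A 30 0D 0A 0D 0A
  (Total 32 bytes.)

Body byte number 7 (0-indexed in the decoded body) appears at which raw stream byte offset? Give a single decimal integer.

Chunk 1: stream[0..1]='2' size=0x2=2, data at stream[3..5]='11' -> body[0..2], body so far='11'
Chunk 2: stream[7..8]='6' size=0x6=6, data at stream[10..16]='n6o4q5' -> body[2..8], body so far='11n6o4q5'
Chunk 3: stream[18..19]='4' size=0x4=4, data at stream[21..25]='wq64' -> body[8..12], body so far='11n6o4q5wq64'
Chunk 4: stream[27..28]='0' size=0 (terminator). Final body='11n6o4q5wq64' (12 bytes)
Body byte 7 at stream offset 15

Answer: 15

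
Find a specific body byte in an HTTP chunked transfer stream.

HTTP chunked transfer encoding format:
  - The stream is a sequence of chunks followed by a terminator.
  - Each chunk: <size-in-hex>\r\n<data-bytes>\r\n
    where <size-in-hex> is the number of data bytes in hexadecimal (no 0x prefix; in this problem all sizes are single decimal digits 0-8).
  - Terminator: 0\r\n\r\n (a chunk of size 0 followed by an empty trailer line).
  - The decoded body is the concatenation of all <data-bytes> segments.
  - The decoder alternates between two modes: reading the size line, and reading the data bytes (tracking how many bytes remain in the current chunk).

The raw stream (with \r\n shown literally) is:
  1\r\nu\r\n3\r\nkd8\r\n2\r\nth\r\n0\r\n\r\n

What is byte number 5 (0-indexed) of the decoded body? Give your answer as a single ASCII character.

Chunk 1: stream[0..1]='1' size=0x1=1, data at stream[3..4]='u' -> body[0..1], body so far='u'
Chunk 2: stream[6..7]='3' size=0x3=3, data at stream[9..12]='kd8' -> body[1..4], body so far='ukd8'
Chunk 3: stream[14..15]='2' size=0x2=2, data at stream[17..19]='th' -> body[4..6], body so far='ukd8th'
Chunk 4: stream[21..22]='0' size=0 (terminator). Final body='ukd8th' (6 bytes)
Body byte 5 = 'h'

Answer: h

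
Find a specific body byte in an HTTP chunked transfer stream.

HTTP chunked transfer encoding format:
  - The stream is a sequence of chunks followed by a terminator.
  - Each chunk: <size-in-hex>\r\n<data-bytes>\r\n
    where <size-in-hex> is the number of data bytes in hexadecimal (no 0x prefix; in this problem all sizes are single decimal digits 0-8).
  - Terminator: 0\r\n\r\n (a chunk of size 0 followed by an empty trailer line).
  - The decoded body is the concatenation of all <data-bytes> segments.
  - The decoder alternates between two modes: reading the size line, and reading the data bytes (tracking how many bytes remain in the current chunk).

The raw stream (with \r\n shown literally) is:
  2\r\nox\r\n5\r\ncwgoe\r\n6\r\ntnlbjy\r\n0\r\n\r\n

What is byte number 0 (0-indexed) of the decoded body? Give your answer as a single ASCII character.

Chunk 1: stream[0..1]='2' size=0x2=2, data at stream[3..5]='ox' -> body[0..2], body so far='ox'
Chunk 2: stream[7..8]='5' size=0x5=5, data at stream[10..15]='cwgoe' -> body[2..7], body so far='oxcwgoe'
Chunk 3: stream[17..18]='6' size=0x6=6, data at stream[20..26]='tnlbjy' -> body[7..13], body so far='oxcwgoetnlbjy'
Chunk 4: stream[28..29]='0' size=0 (terminator). Final body='oxcwgoetnlbjy' (13 bytes)
Body byte 0 = 'o'

Answer: o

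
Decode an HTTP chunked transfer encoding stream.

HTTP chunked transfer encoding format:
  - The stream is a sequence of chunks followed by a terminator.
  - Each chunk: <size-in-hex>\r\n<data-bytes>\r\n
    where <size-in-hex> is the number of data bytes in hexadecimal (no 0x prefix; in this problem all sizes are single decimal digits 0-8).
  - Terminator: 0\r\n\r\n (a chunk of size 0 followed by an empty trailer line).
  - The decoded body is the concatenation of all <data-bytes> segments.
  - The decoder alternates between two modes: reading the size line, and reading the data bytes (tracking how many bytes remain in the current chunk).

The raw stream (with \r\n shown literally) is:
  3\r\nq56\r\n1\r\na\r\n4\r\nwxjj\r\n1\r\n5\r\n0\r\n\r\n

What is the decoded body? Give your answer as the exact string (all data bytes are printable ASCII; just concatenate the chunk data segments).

Answer: q56awxjj5

Derivation:
Chunk 1: stream[0..1]='3' size=0x3=3, data at stream[3..6]='q56' -> body[0..3], body so far='q56'
Chunk 2: stream[8..9]='1' size=0x1=1, data at stream[11..12]='a' -> body[3..4], body so far='q56a'
Chunk 3: stream[14..15]='4' size=0x4=4, data at stream[17..21]='wxjj' -> body[4..8], body so far='q56awxjj'
Chunk 4: stream[23..24]='1' size=0x1=1, data at stream[26..27]='5' -> body[8..9], body so far='q56awxjj5'
Chunk 5: stream[29..30]='0' size=0 (terminator). Final body='q56awxjj5' (9 bytes)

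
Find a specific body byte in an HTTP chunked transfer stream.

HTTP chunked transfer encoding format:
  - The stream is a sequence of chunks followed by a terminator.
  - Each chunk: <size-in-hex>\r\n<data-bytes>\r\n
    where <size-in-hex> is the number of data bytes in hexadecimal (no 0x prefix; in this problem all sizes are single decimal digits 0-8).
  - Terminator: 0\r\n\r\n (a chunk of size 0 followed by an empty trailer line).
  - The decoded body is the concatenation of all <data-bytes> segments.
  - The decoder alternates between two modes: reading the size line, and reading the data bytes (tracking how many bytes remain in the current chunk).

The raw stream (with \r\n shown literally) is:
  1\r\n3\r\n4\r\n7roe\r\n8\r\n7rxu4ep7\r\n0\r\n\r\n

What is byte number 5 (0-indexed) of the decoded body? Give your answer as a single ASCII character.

Answer: 7

Derivation:
Chunk 1: stream[0..1]='1' size=0x1=1, data at stream[3..4]='3' -> body[0..1], body so far='3'
Chunk 2: stream[6..7]='4' size=0x4=4, data at stream[9..13]='7roe' -> body[1..5], body so far='37roe'
Chunk 3: stream[15..16]='8' size=0x8=8, data at stream[18..26]='7rxu4ep7' -> body[5..13], body so far='37roe7rxu4ep7'
Chunk 4: stream[28..29]='0' size=0 (terminator). Final body='37roe7rxu4ep7' (13 bytes)
Body byte 5 = '7'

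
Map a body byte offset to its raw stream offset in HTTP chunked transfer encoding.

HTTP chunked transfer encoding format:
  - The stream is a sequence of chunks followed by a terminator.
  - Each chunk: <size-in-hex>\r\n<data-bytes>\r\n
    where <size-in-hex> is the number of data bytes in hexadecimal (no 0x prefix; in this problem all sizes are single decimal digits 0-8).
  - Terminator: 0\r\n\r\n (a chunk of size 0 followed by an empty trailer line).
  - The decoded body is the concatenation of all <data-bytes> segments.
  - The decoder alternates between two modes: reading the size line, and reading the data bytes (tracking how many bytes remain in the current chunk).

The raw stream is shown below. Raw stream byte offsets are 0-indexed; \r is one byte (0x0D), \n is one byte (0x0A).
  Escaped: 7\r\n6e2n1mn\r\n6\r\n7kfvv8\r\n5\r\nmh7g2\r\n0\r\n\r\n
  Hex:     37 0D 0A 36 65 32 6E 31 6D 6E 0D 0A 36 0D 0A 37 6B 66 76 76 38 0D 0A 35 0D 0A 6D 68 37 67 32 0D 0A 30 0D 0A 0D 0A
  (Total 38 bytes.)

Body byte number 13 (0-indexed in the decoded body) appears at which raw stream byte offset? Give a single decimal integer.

Chunk 1: stream[0..1]='7' size=0x7=7, data at stream[3..10]='6e2n1mn' -> body[0..7], body so far='6e2n1mn'
Chunk 2: stream[12..13]='6' size=0x6=6, data at stream[15..21]='7kfvv8' -> body[7..13], body so far='6e2n1mn7kfvv8'
Chunk 3: stream[23..24]='5' size=0x5=5, data at stream[26..31]='mh7g2' -> body[13..18], body so far='6e2n1mn7kfvv8mh7g2'
Chunk 4: stream[33..34]='0' size=0 (terminator). Final body='6e2n1mn7kfvv8mh7g2' (18 bytes)
Body byte 13 at stream offset 26

Answer: 26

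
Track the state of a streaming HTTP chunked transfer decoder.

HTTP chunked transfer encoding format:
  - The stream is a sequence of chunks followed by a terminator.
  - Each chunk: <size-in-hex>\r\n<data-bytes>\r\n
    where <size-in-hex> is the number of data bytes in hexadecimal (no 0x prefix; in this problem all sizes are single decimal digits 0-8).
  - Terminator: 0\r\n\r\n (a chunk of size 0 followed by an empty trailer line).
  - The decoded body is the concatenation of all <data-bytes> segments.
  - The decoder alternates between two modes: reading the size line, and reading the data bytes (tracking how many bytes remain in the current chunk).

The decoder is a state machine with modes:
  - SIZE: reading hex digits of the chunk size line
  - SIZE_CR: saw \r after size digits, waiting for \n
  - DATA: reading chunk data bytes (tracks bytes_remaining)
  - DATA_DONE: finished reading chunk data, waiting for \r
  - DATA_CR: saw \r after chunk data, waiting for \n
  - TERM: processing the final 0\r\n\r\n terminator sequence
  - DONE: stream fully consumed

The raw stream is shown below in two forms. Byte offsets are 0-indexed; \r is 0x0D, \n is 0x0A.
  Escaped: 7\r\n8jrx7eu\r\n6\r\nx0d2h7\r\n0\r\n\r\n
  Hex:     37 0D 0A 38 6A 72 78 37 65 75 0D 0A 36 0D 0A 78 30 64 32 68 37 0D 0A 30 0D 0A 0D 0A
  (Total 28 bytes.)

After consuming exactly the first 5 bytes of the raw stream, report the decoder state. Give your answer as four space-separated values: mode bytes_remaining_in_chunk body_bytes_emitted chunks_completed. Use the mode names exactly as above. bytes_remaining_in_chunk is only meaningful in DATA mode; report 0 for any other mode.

Byte 0 = '7': mode=SIZE remaining=0 emitted=0 chunks_done=0
Byte 1 = 0x0D: mode=SIZE_CR remaining=0 emitted=0 chunks_done=0
Byte 2 = 0x0A: mode=DATA remaining=7 emitted=0 chunks_done=0
Byte 3 = '8': mode=DATA remaining=6 emitted=1 chunks_done=0
Byte 4 = 'j': mode=DATA remaining=5 emitted=2 chunks_done=0

Answer: DATA 5 2 0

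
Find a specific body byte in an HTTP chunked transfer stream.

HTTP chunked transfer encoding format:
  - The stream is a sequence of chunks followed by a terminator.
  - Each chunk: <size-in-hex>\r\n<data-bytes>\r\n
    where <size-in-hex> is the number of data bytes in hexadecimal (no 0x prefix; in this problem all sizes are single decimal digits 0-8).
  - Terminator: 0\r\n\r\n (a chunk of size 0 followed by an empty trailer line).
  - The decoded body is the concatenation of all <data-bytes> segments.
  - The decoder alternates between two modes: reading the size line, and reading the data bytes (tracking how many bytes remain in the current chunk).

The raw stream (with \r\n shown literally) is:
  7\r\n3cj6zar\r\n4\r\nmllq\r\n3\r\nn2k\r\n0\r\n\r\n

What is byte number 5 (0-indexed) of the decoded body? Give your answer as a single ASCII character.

Answer: a

Derivation:
Chunk 1: stream[0..1]='7' size=0x7=7, data at stream[3..10]='3cj6zar' -> body[0..7], body so far='3cj6zar'
Chunk 2: stream[12..13]='4' size=0x4=4, data at stream[15..19]='mllq' -> body[7..11], body so far='3cj6zarmllq'
Chunk 3: stream[21..22]='3' size=0x3=3, data at stream[24..27]='n2k' -> body[11..14], body so far='3cj6zarmllqn2k'
Chunk 4: stream[29..30]='0' size=0 (terminator). Final body='3cj6zarmllqn2k' (14 bytes)
Body byte 5 = 'a'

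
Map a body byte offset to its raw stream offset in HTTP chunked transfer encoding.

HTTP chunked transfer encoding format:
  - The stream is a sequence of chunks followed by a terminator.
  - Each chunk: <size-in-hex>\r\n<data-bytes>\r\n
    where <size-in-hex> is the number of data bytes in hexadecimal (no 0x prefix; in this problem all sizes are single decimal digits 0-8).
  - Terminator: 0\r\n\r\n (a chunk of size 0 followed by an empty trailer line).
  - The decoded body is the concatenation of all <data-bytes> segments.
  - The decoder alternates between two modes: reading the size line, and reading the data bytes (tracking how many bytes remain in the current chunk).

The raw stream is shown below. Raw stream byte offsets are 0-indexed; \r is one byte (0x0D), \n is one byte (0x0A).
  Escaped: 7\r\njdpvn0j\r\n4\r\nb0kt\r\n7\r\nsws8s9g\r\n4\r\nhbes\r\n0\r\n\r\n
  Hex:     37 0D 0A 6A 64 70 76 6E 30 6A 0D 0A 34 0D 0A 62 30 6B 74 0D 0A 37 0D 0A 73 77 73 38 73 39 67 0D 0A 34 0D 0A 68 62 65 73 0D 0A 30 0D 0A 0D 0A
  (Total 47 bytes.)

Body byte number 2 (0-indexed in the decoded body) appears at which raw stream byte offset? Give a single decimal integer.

Chunk 1: stream[0..1]='7' size=0x7=7, data at stream[3..10]='jdpvn0j' -> body[0..7], body so far='jdpvn0j'
Chunk 2: stream[12..13]='4' size=0x4=4, data at stream[15..19]='b0kt' -> body[7..11], body so far='jdpvn0jb0kt'
Chunk 3: stream[21..22]='7' size=0x7=7, data at stream[24..31]='sws8s9g' -> body[11..18], body so far='jdpvn0jb0ktsws8s9g'
Chunk 4: stream[33..34]='4' size=0x4=4, data at stream[36..40]='hbes' -> body[18..22], body so far='jdpvn0jb0ktsws8s9ghbes'
Chunk 5: stream[42..43]='0' size=0 (terminator). Final body='jdpvn0jb0ktsws8s9ghbes' (22 bytes)
Body byte 2 at stream offset 5

Answer: 5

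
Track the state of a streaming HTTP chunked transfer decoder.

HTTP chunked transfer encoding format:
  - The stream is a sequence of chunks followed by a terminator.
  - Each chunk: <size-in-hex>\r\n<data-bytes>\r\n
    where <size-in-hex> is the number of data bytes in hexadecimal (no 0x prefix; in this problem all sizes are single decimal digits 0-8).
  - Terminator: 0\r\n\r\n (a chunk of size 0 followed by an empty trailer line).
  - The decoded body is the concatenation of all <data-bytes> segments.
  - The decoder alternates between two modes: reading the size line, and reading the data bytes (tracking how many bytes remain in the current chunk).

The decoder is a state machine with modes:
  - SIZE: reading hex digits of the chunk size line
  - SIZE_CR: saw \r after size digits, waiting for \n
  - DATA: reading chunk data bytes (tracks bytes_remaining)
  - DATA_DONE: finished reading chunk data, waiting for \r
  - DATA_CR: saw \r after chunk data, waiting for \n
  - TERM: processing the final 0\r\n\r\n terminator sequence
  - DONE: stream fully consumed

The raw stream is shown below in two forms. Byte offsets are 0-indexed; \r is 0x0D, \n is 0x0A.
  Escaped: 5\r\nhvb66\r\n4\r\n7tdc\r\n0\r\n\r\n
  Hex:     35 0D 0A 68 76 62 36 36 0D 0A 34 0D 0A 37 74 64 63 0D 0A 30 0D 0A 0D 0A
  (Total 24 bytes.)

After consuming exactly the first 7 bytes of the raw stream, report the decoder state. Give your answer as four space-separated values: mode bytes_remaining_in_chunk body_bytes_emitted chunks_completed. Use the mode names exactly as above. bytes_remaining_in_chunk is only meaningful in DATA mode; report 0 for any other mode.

Answer: DATA 1 4 0

Derivation:
Byte 0 = '5': mode=SIZE remaining=0 emitted=0 chunks_done=0
Byte 1 = 0x0D: mode=SIZE_CR remaining=0 emitted=0 chunks_done=0
Byte 2 = 0x0A: mode=DATA remaining=5 emitted=0 chunks_done=0
Byte 3 = 'h': mode=DATA remaining=4 emitted=1 chunks_done=0
Byte 4 = 'v': mode=DATA remaining=3 emitted=2 chunks_done=0
Byte 5 = 'b': mode=DATA remaining=2 emitted=3 chunks_done=0
Byte 6 = '6': mode=DATA remaining=1 emitted=4 chunks_done=0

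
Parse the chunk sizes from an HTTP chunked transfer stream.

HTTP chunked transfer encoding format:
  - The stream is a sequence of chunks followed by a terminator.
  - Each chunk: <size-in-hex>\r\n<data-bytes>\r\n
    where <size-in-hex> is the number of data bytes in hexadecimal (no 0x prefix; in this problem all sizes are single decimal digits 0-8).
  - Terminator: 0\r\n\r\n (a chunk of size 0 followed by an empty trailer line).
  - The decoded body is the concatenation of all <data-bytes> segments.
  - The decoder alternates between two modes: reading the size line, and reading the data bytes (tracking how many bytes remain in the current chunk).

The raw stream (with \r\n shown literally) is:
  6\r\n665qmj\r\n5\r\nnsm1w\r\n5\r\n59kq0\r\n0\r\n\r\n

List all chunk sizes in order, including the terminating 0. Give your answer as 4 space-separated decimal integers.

Answer: 6 5 5 0

Derivation:
Chunk 1: stream[0..1]='6' size=0x6=6, data at stream[3..9]='665qmj' -> body[0..6], body so far='665qmj'
Chunk 2: stream[11..12]='5' size=0x5=5, data at stream[14..19]='nsm1w' -> body[6..11], body so far='665qmjnsm1w'
Chunk 3: stream[21..22]='5' size=0x5=5, data at stream[24..29]='59kq0' -> body[11..16], body so far='665qmjnsm1w59kq0'
Chunk 4: stream[31..32]='0' size=0 (terminator). Final body='665qmjnsm1w59kq0' (16 bytes)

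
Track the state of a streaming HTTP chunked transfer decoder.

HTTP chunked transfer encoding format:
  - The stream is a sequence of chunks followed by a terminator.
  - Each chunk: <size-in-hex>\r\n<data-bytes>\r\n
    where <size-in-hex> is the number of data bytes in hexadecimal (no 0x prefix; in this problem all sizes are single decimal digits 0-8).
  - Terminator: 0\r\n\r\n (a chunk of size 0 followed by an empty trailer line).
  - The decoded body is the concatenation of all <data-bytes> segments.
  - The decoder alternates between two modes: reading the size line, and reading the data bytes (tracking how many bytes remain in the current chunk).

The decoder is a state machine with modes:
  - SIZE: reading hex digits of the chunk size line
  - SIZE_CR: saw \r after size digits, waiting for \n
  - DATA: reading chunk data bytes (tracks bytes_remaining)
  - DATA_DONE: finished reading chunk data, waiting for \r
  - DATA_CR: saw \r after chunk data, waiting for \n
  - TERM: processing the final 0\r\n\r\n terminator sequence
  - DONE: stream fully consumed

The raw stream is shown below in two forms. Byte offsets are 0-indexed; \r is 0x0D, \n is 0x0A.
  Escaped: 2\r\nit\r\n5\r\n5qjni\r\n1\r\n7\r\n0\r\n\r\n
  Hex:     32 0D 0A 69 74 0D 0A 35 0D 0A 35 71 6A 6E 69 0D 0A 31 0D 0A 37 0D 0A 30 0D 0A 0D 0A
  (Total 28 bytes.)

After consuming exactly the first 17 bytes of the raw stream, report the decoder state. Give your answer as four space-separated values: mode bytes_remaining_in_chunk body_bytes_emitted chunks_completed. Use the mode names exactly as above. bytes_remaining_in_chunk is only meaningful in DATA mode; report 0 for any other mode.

Byte 0 = '2': mode=SIZE remaining=0 emitted=0 chunks_done=0
Byte 1 = 0x0D: mode=SIZE_CR remaining=0 emitted=0 chunks_done=0
Byte 2 = 0x0A: mode=DATA remaining=2 emitted=0 chunks_done=0
Byte 3 = 'i': mode=DATA remaining=1 emitted=1 chunks_done=0
Byte 4 = 't': mode=DATA_DONE remaining=0 emitted=2 chunks_done=0
Byte 5 = 0x0D: mode=DATA_CR remaining=0 emitted=2 chunks_done=0
Byte 6 = 0x0A: mode=SIZE remaining=0 emitted=2 chunks_done=1
Byte 7 = '5': mode=SIZE remaining=0 emitted=2 chunks_done=1
Byte 8 = 0x0D: mode=SIZE_CR remaining=0 emitted=2 chunks_done=1
Byte 9 = 0x0A: mode=DATA remaining=5 emitted=2 chunks_done=1
Byte 10 = '5': mode=DATA remaining=4 emitted=3 chunks_done=1
Byte 11 = 'q': mode=DATA remaining=3 emitted=4 chunks_done=1
Byte 12 = 'j': mode=DATA remaining=2 emitted=5 chunks_done=1
Byte 13 = 'n': mode=DATA remaining=1 emitted=6 chunks_done=1
Byte 14 = 'i': mode=DATA_DONE remaining=0 emitted=7 chunks_done=1
Byte 15 = 0x0D: mode=DATA_CR remaining=0 emitted=7 chunks_done=1
Byte 16 = 0x0A: mode=SIZE remaining=0 emitted=7 chunks_done=2

Answer: SIZE 0 7 2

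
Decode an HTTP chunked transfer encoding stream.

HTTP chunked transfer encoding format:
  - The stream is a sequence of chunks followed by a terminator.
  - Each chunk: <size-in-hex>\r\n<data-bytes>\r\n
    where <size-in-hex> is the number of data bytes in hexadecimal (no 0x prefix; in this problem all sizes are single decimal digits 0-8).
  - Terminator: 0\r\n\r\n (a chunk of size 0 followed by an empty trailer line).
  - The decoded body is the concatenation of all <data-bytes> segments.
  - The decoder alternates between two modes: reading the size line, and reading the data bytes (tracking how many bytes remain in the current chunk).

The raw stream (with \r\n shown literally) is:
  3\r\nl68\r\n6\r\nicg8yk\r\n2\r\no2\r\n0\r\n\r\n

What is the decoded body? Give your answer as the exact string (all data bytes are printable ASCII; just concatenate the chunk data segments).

Chunk 1: stream[0..1]='3' size=0x3=3, data at stream[3..6]='l68' -> body[0..3], body so far='l68'
Chunk 2: stream[8..9]='6' size=0x6=6, data at stream[11..17]='icg8yk' -> body[3..9], body so far='l68icg8yk'
Chunk 3: stream[19..20]='2' size=0x2=2, data at stream[22..24]='o2' -> body[9..11], body so far='l68icg8yko2'
Chunk 4: stream[26..27]='0' size=0 (terminator). Final body='l68icg8yko2' (11 bytes)

Answer: l68icg8yko2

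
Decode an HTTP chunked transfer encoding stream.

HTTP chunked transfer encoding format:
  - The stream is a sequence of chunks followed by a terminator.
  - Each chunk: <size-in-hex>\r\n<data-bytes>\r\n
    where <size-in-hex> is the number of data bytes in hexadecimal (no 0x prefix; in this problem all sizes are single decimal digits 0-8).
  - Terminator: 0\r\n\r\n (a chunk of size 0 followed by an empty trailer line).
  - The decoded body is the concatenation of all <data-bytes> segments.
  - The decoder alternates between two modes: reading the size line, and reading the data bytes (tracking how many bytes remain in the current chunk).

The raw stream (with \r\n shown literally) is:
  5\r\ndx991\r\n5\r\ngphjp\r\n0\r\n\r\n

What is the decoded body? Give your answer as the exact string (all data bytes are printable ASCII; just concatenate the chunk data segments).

Answer: dx991gphjp

Derivation:
Chunk 1: stream[0..1]='5' size=0x5=5, data at stream[3..8]='dx991' -> body[0..5], body so far='dx991'
Chunk 2: stream[10..11]='5' size=0x5=5, data at stream[13..18]='gphjp' -> body[5..10], body so far='dx991gphjp'
Chunk 3: stream[20..21]='0' size=0 (terminator). Final body='dx991gphjp' (10 bytes)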